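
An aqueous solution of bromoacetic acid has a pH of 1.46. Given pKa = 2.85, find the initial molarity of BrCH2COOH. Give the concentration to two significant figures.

C₀ = 8.9 × 10^-1 M

[H+] = 10^(-1.46) = 3.47 × 10^-2 M = x
Ka = 10^(−2.85) = 1.41 × 10^-3
Ka = x²/(C₀ − x) ⇒ C₀ = x + x²/Ka
C₀ = 3.47 × 10^-2 + (3.47 × 10^-2)²/(1.41 × 10^-3) = 8.89 × 10^-1 M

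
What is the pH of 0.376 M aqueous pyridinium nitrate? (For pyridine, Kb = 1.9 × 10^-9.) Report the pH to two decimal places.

C5H5NH+ is the conjugate acid of the weak base C5H5N.
Ka = Kw/Kb = 1.0×10^-14 / 1.9 × 10^-9 = 5.26 × 10^-6
From the ICE table, Ka = x²/(0.376 − x) = 5.26 × 10^-6.
Assume x ≪ 0.376: x ≈ √(5.26 × 10^-6 × 0.376) = 1.41 × 10^-3 M
pH = −log[H+] = −log(1.41 × 10^-3) = 2.85

pH = 2.85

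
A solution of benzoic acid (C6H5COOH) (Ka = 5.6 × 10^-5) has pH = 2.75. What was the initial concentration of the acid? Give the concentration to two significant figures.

[H+] = 10^(-2.75) = 1.78 × 10^-3 M = x
Ka = x²/(C₀ − x) ⇒ C₀ = x + x²/Ka
C₀ = 1.78 × 10^-3 + (1.78 × 10^-3)²/(5.6 × 10^-5) = 5.84 × 10^-2 M

C₀ = 5.8 × 10^-2 M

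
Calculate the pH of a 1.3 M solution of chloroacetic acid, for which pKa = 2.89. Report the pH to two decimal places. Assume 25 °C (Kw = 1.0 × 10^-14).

ClCH2COOH ⇌ ClCH2COO- + H+
Ka = 10^(−2.89) = 1.29 × 10^-3
From the ICE table, Ka = [H+]²/(1.3 − [H+]) = 1.29 × 10^-3.
Since Ka ≪ C₀, [H+] ≈ √(Ka·C₀) = 4.10 × 10^-2 M.
pH = −log(4.10 × 10^-2) = 1.39

pH = 1.39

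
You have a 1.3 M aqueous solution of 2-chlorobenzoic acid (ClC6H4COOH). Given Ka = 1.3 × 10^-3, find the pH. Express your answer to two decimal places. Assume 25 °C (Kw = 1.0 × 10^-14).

ClC6H4COOH ⇌ ClC6H4COO- + H+
Let x = [H+] at equilibrium. Ka = x²/(1.3 − x).
Since Ka ≪ C₀, x ≈ √(Ka·C₀) = 4.11 × 10^-2 M.
(x/C₀ = 3.2% < 5%, so the approximation holds.)
pH = −log[H+] = −log(4.11 × 10^-2) = 1.39

pH = 1.39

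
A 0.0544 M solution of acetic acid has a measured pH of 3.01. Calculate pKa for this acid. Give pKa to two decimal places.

[H+] = 10^(-3.01) = 9.77 × 10^-4 M
At equilibrium [HA] = 0.0544 − 9.77 × 10^-4 = 5.34 × 10^-2 M
Ka = [H+][A-]/[HA] = (9.77 × 10^-4)² / 5.34 × 10^-2 = 1.79 × 10^-5
pKa = -log(1.79 × 10^-5) = 4.75

pKa = 4.75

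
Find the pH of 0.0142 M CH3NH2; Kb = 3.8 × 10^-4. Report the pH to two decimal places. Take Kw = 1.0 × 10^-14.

pH = 11.33

CH3NH2 + H2O ⇌ CH3NH3+ + OH-
Kb = [OH-]²/(0.0142 − [OH-]) = 3.8 × 10^-4
The 5% rule fails; solving [OH-]² + Kb·[OH-] − Kb·C₀ = 0 exactly:
[OH-] = [−0.00038 + √(0.00038² + 2.16e-05)]/2 = 2.14 × 10^-3 M
pOH = 2.67, so pH = 14.00 − pOH = 11.33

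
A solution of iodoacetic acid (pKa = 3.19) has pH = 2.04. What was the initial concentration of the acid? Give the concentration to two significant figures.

C₀ = 1.4 × 10^-1 M

[H+] = 10^(-2.04) = 9.12 × 10^-3 M = x
Ka = 10^(−3.19) = 6.46 × 10^-4
Ka = x²/(C₀ − x) ⇒ C₀ = x + x²/Ka
C₀ = 9.12 × 10^-3 + (9.12 × 10^-3)²/(6.46 × 10^-4) = 1.38 × 10^-1 M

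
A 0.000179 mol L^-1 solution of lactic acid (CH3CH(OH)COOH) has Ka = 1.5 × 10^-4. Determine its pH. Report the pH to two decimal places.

CH3CH(OH)COOH ⇌ CH3CH(OH)COO- + H+
Let x = [H+] at equilibrium. Ka = x²/(0.000179 − x).
Here C₀/Ka ≈ 1.19, so the small-x approximation fails. Use the quadratic:
x = [−0.00015 + √(0.00015² + 1.07e-07)]/2 = 1.05 × 10^-4 M
pH = −log[H+] = −log(1.05 × 10^-4) = 3.98

pH = 3.98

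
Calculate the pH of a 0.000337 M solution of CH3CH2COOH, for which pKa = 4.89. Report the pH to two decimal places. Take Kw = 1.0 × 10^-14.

CH3CH2COOH ⇌ CH3CH2COO- + H+
Ka = 10^(−4.89) = 1.29 × 10^-5
From the ICE table, Ka = x²/(0.000337 − x) = 1.29 × 10^-5.
x is not negligible relative to C₀; solve x² + 1.29e-05·x − 4.35e-09 = 0.
x = [−1.29e-05 + √(1.29e-05² + 1.74e-08)]/2 = 5.98 × 10^-5 M
pH = −log(5.98 × 10^-5) = 4.22

pH = 4.22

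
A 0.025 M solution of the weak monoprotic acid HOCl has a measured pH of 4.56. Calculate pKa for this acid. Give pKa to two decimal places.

pKa = 7.52

[H+] = 10^(-4.56) = 2.75 × 10^-5 M
At equilibrium [HA] = 0.025 − 2.75 × 10^-5 = 2.50 × 10^-2 M
Ka = [H+][A-]/[HA] = (2.75 × 10^-5)² / 2.50 × 10^-2 = 3.03 × 10^-8
pKa = -log(3.03 × 10^-8) = 7.52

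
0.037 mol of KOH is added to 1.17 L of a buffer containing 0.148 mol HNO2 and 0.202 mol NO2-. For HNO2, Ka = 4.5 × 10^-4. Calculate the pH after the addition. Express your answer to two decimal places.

pH = 3.68

OH- converts HNO2 to NO2-: HNO2 → 0.111 mol, NO2- → 0.239 mol.
pKa = −log(4.5 × 10^-4) = 3.347
pH = pKa + log([A⁻]/[HA]) = 3.347 + log(0.239/0.111) = 3.347 +0.333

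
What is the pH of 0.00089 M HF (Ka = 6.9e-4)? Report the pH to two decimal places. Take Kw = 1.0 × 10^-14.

pH = 3.29

HF ⇌ F- + H+
From the ICE table, Ka = [H+]²/(0.00089 − [H+]) = 6.9 × 10^-4.
The 5% rule fails; solving [H+]² + Ka·[H+] − Ka·C₀ = 0 exactly:
[H+] = (−Ka + √(Ka² + 4·Ka·C₀))/2 = 5.11 × 10^-4 M
pH = −log[H+] = −log(5.11 × 10^-4) = 3.29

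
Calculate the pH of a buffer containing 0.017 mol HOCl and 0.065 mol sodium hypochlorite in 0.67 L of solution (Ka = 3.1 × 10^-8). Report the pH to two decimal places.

pH = 8.09

pKa = −log(3.1 × 10^-8) = 7.509
Using pH = pKa + log([base]/[acid]) with [base]/[acid] = 0.065/0.017:
pH = 7.509 + (+0.582) = 8.09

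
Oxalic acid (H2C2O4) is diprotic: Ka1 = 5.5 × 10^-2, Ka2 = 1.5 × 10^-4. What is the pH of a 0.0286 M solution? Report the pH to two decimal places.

pH = 1.68

Since Ka1 ≫ Ka2, the first ionization dominates [H+].
Ka1 = x²/(0.0286 − x) = 5.5 × 10^-2
Solving the quadratic: x = (−Ka1 + √(Ka1² + 4·Ka1·C₀))/2 = 2.08 × 10^-2 M
pH = −log(2.08 × 10^-2) = 1.68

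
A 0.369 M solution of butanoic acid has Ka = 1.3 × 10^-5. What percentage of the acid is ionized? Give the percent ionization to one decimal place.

CH3(CH2)2COOH ⇌ CH3(CH2)2COO- + H+; let x = [H+] at equilibrium.
x ≈ √(Ka·C₀) = √(1.3 × 10^-5 × 0.369) = 2.19 × 10^-3 M
Fraction ionized = 2.19 × 10^-3 / 0.369 = 0.0059 → 0.6%

0.6%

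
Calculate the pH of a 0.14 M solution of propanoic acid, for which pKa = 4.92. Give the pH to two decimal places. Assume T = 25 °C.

pH = 2.89

CH3CH2COOH ⇌ CH3CH2COO- + H+
Ka = 10^(−4.92) = 1.20 × 10^-5
From the ICE table, Ka = [H+]²/(0.14 − [H+]) = 1.20 × 10^-5.
Since Ka ≪ C₀, [H+] ≈ √(Ka·C₀) = 1.30 × 10^-3 M.
Check: 0.93% ionized — well under 5%, approximation valid.
pH = −log(1.30 × 10^-3) = 2.89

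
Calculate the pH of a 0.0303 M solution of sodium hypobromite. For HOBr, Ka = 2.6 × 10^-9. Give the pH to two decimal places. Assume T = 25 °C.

OBr- is the conjugate base of the weak acid HOBr.
Kb = Kw/Ka = 1.0×10^-14 / 2.6 × 10^-9 = 3.85 × 10^-6
Kb = x²/(0.0303 − x) = 3.85 × 10^-6
Since Kb ≪ C₀, x ≈ √(Kb·C₀) = 3.42 × 10^-4 M.
pOH = −log(3.42 × 10^-4) = 3.47; pH = 14.00 − 3.47 = 10.53

pH = 10.53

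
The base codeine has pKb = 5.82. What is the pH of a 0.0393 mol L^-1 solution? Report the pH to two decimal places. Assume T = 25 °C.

pH = 10.39

C18H21NO3 + H2O ⇌ C18H22NO3+ + OH-
Kb = 10^(−5.82) = 1.51 × 10^-6
From the ICE table, Kb = [OH-]²/(0.0393 − [OH-]) = 1.51 × 10^-6.
Assume [OH-] ≪ 0.0393: [OH-] ≈ √(1.51 × 10^-6 × 0.0393) = 2.44 × 10^-4 M
pOH = 3.61, so pH = 14.00 − pOH = 10.39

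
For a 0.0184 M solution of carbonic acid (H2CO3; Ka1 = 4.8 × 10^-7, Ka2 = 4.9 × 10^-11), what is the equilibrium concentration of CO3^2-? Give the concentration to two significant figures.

First ionization gives [H+] ≈ [HCO3-] = 9.40 × 10^-5 M.
Second step: Ka2 = [H+][CO3^2-]/[HCO3-] ≈ [CO3^2-] (since [H+] ≈ [HCO3-]).
So [CO3^2-] ≈ Ka2.

4.9 × 10^-11 M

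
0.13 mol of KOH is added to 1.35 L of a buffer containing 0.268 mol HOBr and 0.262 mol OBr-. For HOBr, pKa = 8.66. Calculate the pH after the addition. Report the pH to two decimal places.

pH = 9.11

After neutralization: n(HOBr) = 0.138 mol, n(OBr-) = 0.392 mol.
pH = pKa + log([A⁻]/[HA]) = 8.66 + log(0.392/0.138) = 8.66 +0.453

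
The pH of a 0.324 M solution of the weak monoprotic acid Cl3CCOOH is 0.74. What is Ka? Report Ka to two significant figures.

Ka = 2.3 × 10^-1

[H+] = 10^(-0.74) = 1.82 × 10^-1 M
At equilibrium [HA] = 0.324 − 1.82 × 10^-1 = 1.42 × 10^-1 M
Ka = [H+][A-]/[HA] = (1.82 × 10^-1)² / 1.42 × 10^-1 = 2.3 × 10^-1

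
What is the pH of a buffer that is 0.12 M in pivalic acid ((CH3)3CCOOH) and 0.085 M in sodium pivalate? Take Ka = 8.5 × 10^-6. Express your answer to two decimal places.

pH = 4.92

pKa = −log(8.5 × 10^-6) = 5.071
Using pH = pKa + log([base]/[acid]) with [base]/[acid] = 0.085/0.12:
pH = 5.071 + (-0.150) = 4.92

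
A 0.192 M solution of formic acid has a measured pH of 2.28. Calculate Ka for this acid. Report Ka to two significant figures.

[H+] = 10^(-2.28) = 5.25 × 10^-3 M
At equilibrium [HA] = 0.192 − 5.25 × 10^-3 = 1.87 × 10^-1 M
Ka = [H+][A-]/[HA] = (5.25 × 10^-3)² / 1.87 × 10^-1 = 1.5 × 10^-4

Ka = 1.5 × 10^-4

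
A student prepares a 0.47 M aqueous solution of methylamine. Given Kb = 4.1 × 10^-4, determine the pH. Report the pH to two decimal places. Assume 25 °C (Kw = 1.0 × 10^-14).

pH = 12.14

CH3NH2 + H2O ⇌ CH3NH3+ + OH-
From the ICE table, Kb = [OH-]²/(0.47 − [OH-]) = 4.1 × 10^-4.
Assume [OH-] ≪ 0.47: [OH-] ≈ √(4.1 × 10^-4 × 0.47) = 1.39 × 10^-2 M
pOH = −log(1.39 × 10^-2) = 1.86; pH = 14.00 − 1.86 = 12.14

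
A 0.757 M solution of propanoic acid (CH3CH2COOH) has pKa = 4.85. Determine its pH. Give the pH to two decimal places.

pH = 2.49

CH3CH2COOH ⇌ CH3CH2COO- + H+
Ka = 10^(−4.85) = 1.41 × 10^-5
Ka = [H+]²/(0.757 − [H+]) = 1.41 × 10^-5
Assume [H+] ≪ 0.757: [H+] ≈ √(1.41 × 10^-5 × 0.757) = 3.27 × 10^-3 M
([H+]/C₀ = 0.43% < 5%, so the approximation holds.)
pH = −log(3.27 × 10^-3) = 2.49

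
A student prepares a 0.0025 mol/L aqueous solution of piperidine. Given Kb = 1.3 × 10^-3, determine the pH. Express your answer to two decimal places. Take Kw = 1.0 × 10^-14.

pH = 11.10

C5H10NH + H2O ⇌ C5H10NH2+ + OH-
From the ICE table, Kb = x²/(0.0025 − x) = 1.3 × 10^-3.
Here C₀/Kb ≈ 1.92, so the small-x approximation fails. Use the quadratic:
x = [−0.0013 + √(0.0013² + 1.3e-05)]/2 = 1.27 × 10^-3 M
pOH = 2.90, so pH = 14.00 − pOH = 11.10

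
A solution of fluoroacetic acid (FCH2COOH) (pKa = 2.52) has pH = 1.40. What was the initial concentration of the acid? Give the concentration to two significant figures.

C₀ = 5.6 × 10^-1 M

[H+] = 10^(-1.40) = 3.98 × 10^-2 M = x
Ka = 10^(−2.52) = 3.02 × 10^-3
Ka = x²/(C₀ − x) ⇒ C₀ = x + x²/Ka
C₀ = 3.98 × 10^-2 + (3.98 × 10^-2)²/(3.02 × 10^-3) = 5.64 × 10^-1 M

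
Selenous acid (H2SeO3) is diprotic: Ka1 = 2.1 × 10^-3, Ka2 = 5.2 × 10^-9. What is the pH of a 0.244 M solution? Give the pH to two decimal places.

Since Ka1 ≫ Ka2, the first ionization dominates [H+].
Ka1 = x²/(0.244 − x) = 2.1 × 10^-3
Solving the quadratic: x = (−Ka1 + √(Ka1² + 4·Ka1·C₀))/2 = 2.16 × 10^-2 M
pH = −log(2.16 × 10^-2) = 1.67

pH = 1.67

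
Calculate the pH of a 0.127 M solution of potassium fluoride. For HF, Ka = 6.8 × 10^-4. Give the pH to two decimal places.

F- is the conjugate base of the weak acid HF.
Kb = Kw/Ka = 1.0×10^-14 / 6.8 × 10^-4 = 1.47 × 10^-11
Let x = [OH-] at equilibrium. Kb = x²/(0.127 − x).
Neglecting x in the denominator: x = √(1.47 × 10^-11 × 0.127) = 1.37 × 10^-6 M
Check: 0.0011% ionized — well under 5%, approximation valid.
pOH = 5.86, so pH = 14.00 − pOH = 8.14

pH = 8.14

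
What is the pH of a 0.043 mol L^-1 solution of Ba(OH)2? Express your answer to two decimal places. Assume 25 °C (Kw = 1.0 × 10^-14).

Ba(OH)2 is a strong base (each formula unit releases 2 OH-); [OH-] = 0.086 M.
pOH = -log(0.086) = 1.07
pH = 14.00 - 1.07 = 12.93

pH = 12.93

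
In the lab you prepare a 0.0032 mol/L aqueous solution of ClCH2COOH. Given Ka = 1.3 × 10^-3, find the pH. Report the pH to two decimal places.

pH = 2.83

ClCH2COOH ⇌ ClCH2COO- + H+
Ka = x²/(0.0032 − x) = 1.3 × 10^-3
Here C₀/Ka ≈ 2.46, so the small-x approximation fails. Use the quadratic:
x = (−Ka + √(Ka² + 4·Ka·C₀))/2 = 1.49 × 10^-3 M
pH = −log(1.49 × 10^-3) = 2.83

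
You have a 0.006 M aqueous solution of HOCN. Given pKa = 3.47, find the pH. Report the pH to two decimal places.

pH = 2.90

HOCN ⇌ OCN- + H+
Ka = 10^(−3.47) = 3.39 × 10^-4
Ka = [H+]²/(0.006 − [H+]) = 3.39 × 10^-4
[H+] is not negligible relative to C₀; solve [H+]² + 0.000339·[H+] − 2.03e-06 = 0.
[H+] = [−0.000339 + √(0.000339² + 8.14e-06)]/2 = 1.27 × 10^-3 M
pH = −log(1.27 × 10^-3) = 2.90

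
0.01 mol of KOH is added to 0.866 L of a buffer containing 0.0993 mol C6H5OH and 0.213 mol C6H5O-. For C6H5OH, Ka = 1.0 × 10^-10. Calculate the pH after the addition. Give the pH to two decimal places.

pH = 10.40

OH- converts C6H5OH to C6H5O-: C6H5OH → 0.0893 mol, C6H5O- → 0.223 mol.
pKa = −log(1.0 × 10^-10) = 10.000
pH = pKa + log(n_C6H5O-/n_C6H5OH) = 10.000 + log(0.223/0.0893) = 10.000 + (+0.397)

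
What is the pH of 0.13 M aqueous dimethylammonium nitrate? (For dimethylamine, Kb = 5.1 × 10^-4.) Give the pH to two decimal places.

(CH3)2NH2+ is the conjugate acid of the weak base (CH3)2NH.
Ka = Kw/Kb = 1.0×10^-14 / 5.1 × 10^-4 = 1.96 × 10^-11
From the ICE table, Ka = [H+]²/(0.13 − [H+]) = 1.96 × 10^-11.
Neglecting [H+] in the denominator: [H+] = √(1.96 × 10^-11 × 0.13) = 1.60 × 10^-6 M
pH = −log(1.60 × 10^-6) = 5.80

pH = 5.80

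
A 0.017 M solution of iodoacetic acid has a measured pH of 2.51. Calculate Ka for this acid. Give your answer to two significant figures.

[H+] = 10^(-2.51) = 3.09 × 10^-3 M
At equilibrium [HA] = 0.017 − 3.09 × 10^-3 = 1.39 × 10^-2 M
Ka = [H+][A-]/[HA] = (3.09 × 10^-3)² / 1.39 × 10^-2 = 6.9 × 10^-4

Ka = 6.9 × 10^-4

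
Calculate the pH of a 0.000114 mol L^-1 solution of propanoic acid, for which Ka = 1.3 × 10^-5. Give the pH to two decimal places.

pH = 4.49

CH3CH2COOH ⇌ CH3CH2COO- + H+
Ka = [H+]²/(0.000114 − [H+]) = 1.3 × 10^-5
The 5% rule fails; solving [H+]² + Ka·[H+] − Ka·C₀ = 0 exactly:
[H+] = [−1.3e-05 + √(1.3e-05² + 5.93e-09)]/2 = 3.25 × 10^-5 M
pH = −log(3.25 × 10^-5) = 4.49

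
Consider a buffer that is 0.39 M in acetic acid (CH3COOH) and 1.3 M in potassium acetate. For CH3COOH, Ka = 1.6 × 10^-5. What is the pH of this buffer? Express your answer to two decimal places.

pH = 5.32

pKa = −log(1.6 × 10^-5) = 4.796
Henderson–Hasselbalch: pH = pKa + log([CH3COO-]/[CH3COOH]) = 4.796 + log(1.3/0.39)
pH = 4.796 + (+0.523) = 5.32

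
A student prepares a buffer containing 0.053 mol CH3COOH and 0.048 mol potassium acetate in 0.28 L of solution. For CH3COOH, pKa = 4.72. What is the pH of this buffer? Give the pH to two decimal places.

pH = 4.68

pH = pKa + log([A⁻]/[HA]) = 4.72 + log(0.048/0.053)
pH = 4.72 + (-0.043) = 4.68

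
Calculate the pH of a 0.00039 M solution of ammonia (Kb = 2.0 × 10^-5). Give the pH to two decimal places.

NH3 + H2O ⇌ NH4+ + OH-
Kb = [OH-]²/(0.00039 − [OH-]) = 2.0 × 10^-5
[OH-] is not negligible relative to C₀; solve [OH-]² + 2e-05·[OH-] − 7.8e-09 = 0.
[OH-] = (−Kb + √(Kb² + 4·Kb·C₀))/2 = 7.89 × 10^-5 M
pOH = −log(7.89 × 10^-5) = 4.10; pH = 14.00 − 4.10 = 9.90

pH = 9.90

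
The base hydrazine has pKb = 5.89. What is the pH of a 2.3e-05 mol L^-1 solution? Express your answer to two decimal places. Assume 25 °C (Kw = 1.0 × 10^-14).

N2H4 + H2O ⇌ N2H5+ + OH-
Kb = 10^(−5.89) = 1.29 × 10^-6
Kb = [OH-]²/(2.3e-05 − [OH-]) = 1.29 × 10^-6
The 5% rule fails; solving [OH-]² + Kb·[OH-] − Kb·C₀ = 0 exactly:
[OH-] = [−1.29e-06 + √(1.29e-06² + 1.19e-10)]/2 = 4.84 × 10^-6 M
pOH = 5.32, so pH = 14.00 − pOH = 8.68

pH = 8.68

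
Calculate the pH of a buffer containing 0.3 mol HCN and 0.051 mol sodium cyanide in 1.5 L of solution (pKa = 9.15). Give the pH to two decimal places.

pH = 8.38

Using pH = pKa + log([base]/[acid]) with [base]/[acid] = 0.051/0.3:
pH = 9.15 + (-0.770) = 8.38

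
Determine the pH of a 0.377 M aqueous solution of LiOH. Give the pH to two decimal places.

LiOH is a strong base; [OH-] = 0.377 M.
pOH = -log(0.377) = 0.42
pH = 14.00 - 0.42 = 13.58

pH = 13.58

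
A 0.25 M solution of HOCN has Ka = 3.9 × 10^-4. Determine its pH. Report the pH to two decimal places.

pH = 2.01

HOCN ⇌ OCN- + H+
From the ICE table, Ka = [H+]²/(0.25 − [H+]) = 3.9 × 10^-4.
Assume [H+] ≪ 0.25: [H+] ≈ √(3.9 × 10^-4 × 0.25) = 9.87 × 10^-3 M
pH = −log(9.87 × 10^-3) = 2.01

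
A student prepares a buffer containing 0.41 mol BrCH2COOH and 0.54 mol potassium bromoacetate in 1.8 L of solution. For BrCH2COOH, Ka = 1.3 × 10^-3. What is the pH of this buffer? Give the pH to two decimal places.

pH = 3.01

pKa = −log(1.3 × 10^-3) = 2.886
pH = pKa + log([A⁻]/[HA]) = 2.886 + log(0.54/0.41)
pH = 2.886 + (+0.120) = 3.01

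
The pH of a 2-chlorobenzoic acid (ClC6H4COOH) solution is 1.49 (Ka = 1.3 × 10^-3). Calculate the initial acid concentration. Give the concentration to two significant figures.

C₀ = 8.4 × 10^-1 M

[H+] = 10^(-1.49) = 3.24 × 10^-2 M = x
Ka = x²/(C₀ − x) ⇒ C₀ = x + x²/Ka
C₀ = 3.24 × 10^-2 + (3.24 × 10^-2)²/(1.3 × 10^-3) = 8.40 × 10^-1 M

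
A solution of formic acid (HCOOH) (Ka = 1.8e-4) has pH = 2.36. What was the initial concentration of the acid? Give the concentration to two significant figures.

C₀ = 1.1 × 10^-1 M

[H+] = 10^(-2.36) = 4.37 × 10^-3 M = x
Ka = x²/(C₀ − x) ⇒ C₀ = x + x²/Ka
C₀ = 4.37 × 10^-3 + (4.37 × 10^-3)²/(1.8 × 10^-4) = 1.10 × 10^-1 M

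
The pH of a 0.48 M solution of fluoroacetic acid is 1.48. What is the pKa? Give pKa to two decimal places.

[H+] = 10^(-1.48) = 3.31 × 10^-2 M
At equilibrium [HA] = 0.48 − 3.31 × 10^-2 = 4.47 × 10^-1 M
Ka = [H+][A-]/[HA] = (3.31 × 10^-2)² / 4.47 × 10^-1 = 2.45 × 10^-3
pKa = -log(2.45 × 10^-3) = 2.61

pKa = 2.61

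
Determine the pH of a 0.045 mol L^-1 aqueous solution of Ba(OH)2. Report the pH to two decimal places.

pH = 12.95

Ba(OH)2 is a strong base (each formula unit releases 2 OH-); [OH-] = 0.09 M.
pOH = -log(0.09) = 1.05
pH = 14.00 - 1.05 = 12.95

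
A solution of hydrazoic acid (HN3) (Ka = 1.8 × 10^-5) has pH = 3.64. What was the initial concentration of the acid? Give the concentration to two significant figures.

C₀ = 3.1 × 10^-3 M

[H+] = 10^(-3.64) = 2.29 × 10^-4 M = x
Ka = x²/(C₀ − x) ⇒ C₀ = x + x²/Ka
C₀ = 2.29 × 10^-4 + (2.29 × 10^-4)²/(1.8 × 10^-5) = 3.14 × 10^-3 M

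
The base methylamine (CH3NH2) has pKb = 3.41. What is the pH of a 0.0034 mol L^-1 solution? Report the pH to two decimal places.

CH3NH2 + H2O ⇌ CH3NH3+ + OH-
Kb = 10^(−3.41) = 3.89 × 10^-4
From the ICE table, Kb = [OH-]²/(0.0034 − [OH-]) = 3.89 × 10^-4.
The 5% rule fails; solving [OH-]² + Kb·[OH-] − Kb·C₀ = 0 exactly:
[OH-] = (−Kb + √(Kb² + 4·Kb·C₀))/2 = 9.72 × 10^-4 M
pOH = −log(9.72 × 10^-4) = 3.01; pH = 14.00 − 3.01 = 10.99

pH = 10.99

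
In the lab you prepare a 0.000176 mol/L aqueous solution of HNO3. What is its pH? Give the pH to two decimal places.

pH = 3.75

HNO3 is a strong acid and dissociates completely, so [H+] = 0.000176 M.
pH = -log(0.000176) = 3.75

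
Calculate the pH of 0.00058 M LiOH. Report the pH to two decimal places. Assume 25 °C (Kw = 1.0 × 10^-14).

LiOH is a strong base; [OH-] = 0.00058 M.
pOH = -log(0.00058) = 3.24
pH = 14.00 - 3.24 = 10.76

pH = 10.76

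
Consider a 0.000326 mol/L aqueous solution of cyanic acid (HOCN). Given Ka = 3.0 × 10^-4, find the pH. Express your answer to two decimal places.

pH = 3.71

HOCN ⇌ OCN- + H+
From the ICE table, Ka = [H+]²/(0.000326 − [H+]) = 3.0 × 10^-4.
[H+] is not negligible relative to C₀; solve [H+]² + 0.0003·[H+] − 9.78e-08 = 0.
[H+] = [−0.0003 + √(0.0003² + 3.91e-07)]/2 = 1.97 × 10^-4 M
pH = −log(1.97 × 10^-4) = 3.71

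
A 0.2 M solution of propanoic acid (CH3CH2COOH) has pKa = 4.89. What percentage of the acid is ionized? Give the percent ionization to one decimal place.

0.8%

CH3CH2COOH ⇌ CH3CH2COO- + H+; let x = [H+] at equilibrium.
Ka = 10^(−4.89) = 1.29 × 10^-5
x ≈ √(Ka·C₀) = √(1.29 × 10^-5 × 0.2) = 1.61 × 10^-3 M
Fraction ionized = 1.61 × 10^-3 / 0.2 = 0.0080 → 0.8%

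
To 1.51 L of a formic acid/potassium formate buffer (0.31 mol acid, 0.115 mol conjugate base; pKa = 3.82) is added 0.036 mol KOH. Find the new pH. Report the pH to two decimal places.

OH- converts HCOOH to HCOO-: HCOOH → 0.274 mol, HCOO- → 0.151 mol.
Henderson–Hasselbalch with mole ratio 0.151/0.274: pH = 3.82 + (-0.259)

pH = 3.56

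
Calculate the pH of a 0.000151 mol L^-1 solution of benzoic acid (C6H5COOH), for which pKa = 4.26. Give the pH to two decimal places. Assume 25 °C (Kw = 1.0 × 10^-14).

pH = 4.17

C6H5COOH ⇌ C6H5COO- + H+
Ka = 10^(−4.26) = 5.50 × 10^-5
Ka = [H+]²/(0.000151 − [H+]) = 5.50 × 10^-5
Here C₀/Ka ≈ 2.75, so the small-[H+] approximation fails. Use the quadratic:
[H+] = [−5.5e-05 + √(5.5e-05² + 3.32e-08)]/2 = 6.77 × 10^-5 M
pH = −log[H+] = −log(6.77 × 10^-5) = 4.17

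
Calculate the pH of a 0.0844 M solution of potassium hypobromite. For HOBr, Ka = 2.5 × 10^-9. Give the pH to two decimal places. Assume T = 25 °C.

pH = 10.76

OBr- is the conjugate base of the weak acid HOBr.
Kb = Kw/Ka = 1.0×10^-14 / 2.5 × 10^-9 = 4.00 × 10^-6
From the ICE table, Kb = x²/(0.0844 − x) = 4.00 × 10^-6.
Neglecting x in the denominator: x = √(4.00 × 10^-6 × 0.0844) = 5.81 × 10^-4 M
pOH = 3.24, so pH = 14.00 − pOH = 10.76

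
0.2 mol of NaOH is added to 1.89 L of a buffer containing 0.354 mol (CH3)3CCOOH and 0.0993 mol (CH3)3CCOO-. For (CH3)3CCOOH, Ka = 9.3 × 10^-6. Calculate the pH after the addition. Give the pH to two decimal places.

pH = 5.32

After neutralization: n((CH3)3CCOOH) = 0.154 mol, n((CH3)3CCOO-) = 0.299 mol.
pKa = −log(9.3 × 10^-6) = 5.032
pH = pKa + log([A⁻]/[HA]) = 5.032 + log(0.299/0.154) = 5.032 +0.288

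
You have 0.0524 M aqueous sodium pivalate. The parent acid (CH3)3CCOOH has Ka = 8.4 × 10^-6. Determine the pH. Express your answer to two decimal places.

pH = 8.90

(CH3)3CCOO- is the conjugate base of the weak acid (CH3)3CCOOH.
Kb = Kw/Ka = 1.0×10^-14 / 8.4 × 10^-6 = 1.19 × 10^-9
Let x = [OH-] at equilibrium. Kb = x²/(0.0524 − x).
Since Kb ≪ C₀, x ≈ √(Kb·C₀) = 7.90 × 10^-6 M.
Check: 0.015% ionized — well under 5%, approximation valid.
pOH = 5.10, so pH = 14.00 − pOH = 8.90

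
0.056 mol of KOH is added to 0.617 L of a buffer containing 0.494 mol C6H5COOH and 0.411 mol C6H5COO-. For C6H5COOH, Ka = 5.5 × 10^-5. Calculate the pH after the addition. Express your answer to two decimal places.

After neutralization: n(C6H5COOH) = 0.438 mol, n(C6H5COO-) = 0.467 mol.
pKa = −log(5.5 × 10^-5) = 4.260
Henderson–Hasselbalch with mole ratio 0.467/0.438: pH = 4.260 + (+0.028)

pH = 4.29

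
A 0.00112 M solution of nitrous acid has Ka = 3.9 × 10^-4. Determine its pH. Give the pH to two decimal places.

HNO2 ⇌ NO2- + H+
From the ICE table, Ka = [H+]²/(0.00112 − [H+]) = 3.9 × 10^-4.
Here C₀/Ka ≈ 2.87, so the small-[H+] approximation fails. Use the quadratic:
[H+] = [−0.00039 + √(0.00039² + 1.75e-06)]/2 = 4.94 × 10^-4 M
pH = −log(4.94 × 10^-4) = 3.31

pH = 3.31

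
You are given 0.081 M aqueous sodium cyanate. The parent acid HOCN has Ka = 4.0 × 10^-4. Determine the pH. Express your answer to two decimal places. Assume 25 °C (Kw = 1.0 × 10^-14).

pH = 8.15

OCN- is the conjugate base of the weak acid HOCN.
Kb = Kw/Ka = 1.0×10^-14 / 4.0 × 10^-4 = 2.50 × 10^-11
From the ICE table, Kb = x²/(0.081 − x) = 2.50 × 10^-11.
Since Kb ≪ C₀, x ≈ √(Kb·C₀) = 1.42 × 10^-6 M.
(x/C₀ = 0.0018% < 5%, so the approximation holds.)
pOH = 5.85, so pH = 14.00 − pOH = 8.15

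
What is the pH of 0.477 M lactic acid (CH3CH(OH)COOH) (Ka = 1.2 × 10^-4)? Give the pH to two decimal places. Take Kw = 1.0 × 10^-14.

pH = 2.12

CH3CH(OH)COOH ⇌ CH3CH(OH)COO- + H+
Let x = [H+] at equilibrium. Ka = x²/(0.477 − x).
Assume x ≪ 0.477: x ≈ √(1.2 × 10^-4 × 0.477) = 7.57 × 10^-3 M
pH = −log(7.57 × 10^-3) = 2.12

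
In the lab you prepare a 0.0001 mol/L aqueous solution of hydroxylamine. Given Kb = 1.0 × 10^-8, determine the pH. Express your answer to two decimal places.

pH = 8.00

NH2OH + H2O ⇌ NH3OH+ + OH-
From the ICE table, Kb = [OH-]²/(0.0001 − [OH-]) = 1.0 × 10^-8.
Neglecting [OH-] in the denominator: [OH-] = √(1.0 × 10^-8 × 0.0001) = 1.00 × 10^-6 M
Check: 1% ionized — well under 5%, approximation valid.
pOH = 6.00, so pH = 14.00 − pOH = 8.00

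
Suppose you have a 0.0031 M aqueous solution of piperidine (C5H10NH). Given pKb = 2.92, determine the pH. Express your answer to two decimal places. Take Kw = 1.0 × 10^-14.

C5H10NH + H2O ⇌ C5H10NH2+ + OH-
Kb = 10^(−2.92) = 1.20 × 10^-3
Let x = [OH-] at equilibrium. Kb = x²/(0.0031 − x).
The 5% rule fails; solving x² + Kb·x − Kb·C₀ = 0 exactly:
x = (−Kb + √(Kb² + 4·Kb·C₀))/2 = 1.42 × 10^-3 M
pOH = 2.85, so pH = 14.00 − pOH = 11.15

pH = 11.15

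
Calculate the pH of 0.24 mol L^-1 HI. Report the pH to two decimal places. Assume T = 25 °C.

pH = 0.62

HI is a strong acid and dissociates completely, so [H+] = 0.24 M.
pH = -log(0.24) = 0.62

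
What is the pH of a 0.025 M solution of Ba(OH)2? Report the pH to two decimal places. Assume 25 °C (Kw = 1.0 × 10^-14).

pH = 12.70

Ba(OH)2 is a strong base (each formula unit releases 2 OH-); [OH-] = 0.05 M.
pOH = -log(0.05) = 1.30
pH = 14.00 - 1.30 = 12.70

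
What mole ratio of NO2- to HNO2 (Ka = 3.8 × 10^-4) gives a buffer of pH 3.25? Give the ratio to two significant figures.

ratio = 0.68

pKa = -log(3.8 × 10^-4) = 3.420
pH = pKa + log(r) ⇒ log(r) = 3.25 − 3.420 = -0.170
r = [NO2-]/[HNO2] = 10^(-0.170) = 0.676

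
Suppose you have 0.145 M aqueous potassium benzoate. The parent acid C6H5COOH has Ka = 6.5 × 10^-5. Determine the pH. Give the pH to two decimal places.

pH = 8.67

C6H5COO- is the conjugate base of the weak acid C6H5COOH.
Kb = Kw/Ka = 1.0×10^-14 / 6.5 × 10^-5 = 1.54 × 10^-10
From the ICE table, Kb = x²/(0.145 − x) = 1.54 × 10^-10.
Assume x ≪ 0.145: x ≈ √(1.54 × 10^-10 × 0.145) = 4.73 × 10^-6 M
pOH = 5.33, so pH = 14.00 − pOH = 8.67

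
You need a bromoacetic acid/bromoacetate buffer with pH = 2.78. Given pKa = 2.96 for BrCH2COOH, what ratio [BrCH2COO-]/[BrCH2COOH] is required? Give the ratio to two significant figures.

ratio = 0.66

pH = pKa + log(r) ⇒ log(r) = 2.78 − 2.96 = -0.18
r = [BrCH2COO-]/[BrCH2COOH] = 10^(-0.18) = 0.661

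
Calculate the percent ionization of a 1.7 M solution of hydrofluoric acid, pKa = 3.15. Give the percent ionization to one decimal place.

HF ⇌ F- + H+; let x = [H+] at equilibrium.
Ka = 10^(−3.15) = 7.08 × 10^-4
x ≈ √(Ka·C₀) = √(7.08 × 10^-4 × 1.7) = 3.47 × 10^-2 M
% ionization = x/C₀ × 100% = 3.47 × 10^-2/1.7 × 100% = 2.0%

2.0%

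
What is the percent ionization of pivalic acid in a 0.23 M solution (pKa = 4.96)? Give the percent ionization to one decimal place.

(CH3)3CCOOH ⇌ (CH3)3CCOO- + H+; let x = [H+] at equilibrium.
Ka = 10^(−4.96) = 1.10 × 10^-5
x ≈ √(Ka·C₀) = √(1.10 × 10^-5 × 0.23) = 1.59 × 10^-3 M
Fraction ionized = 1.59 × 10^-3 / 0.23 = 0.0069 → 0.7%

0.7%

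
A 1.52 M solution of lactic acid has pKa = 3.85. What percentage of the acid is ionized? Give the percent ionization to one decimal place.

CH3CH(OH)COOH ⇌ CH3CH(OH)COO- + H+; let x = [H+] at equilibrium.
Ka = 10^(−3.85) = 1.41 × 10^-4
x ≈ √(Ka·C₀) = √(1.41 × 10^-4 × 1.52) = 1.46 × 10^-2 M
% ionization = x/C₀ × 100% = 1.46 × 10^-2/1.52 × 100% = 1.0%

1.0%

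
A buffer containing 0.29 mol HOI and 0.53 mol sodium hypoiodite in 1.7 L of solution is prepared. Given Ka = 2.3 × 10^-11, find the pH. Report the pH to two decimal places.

pH = 10.90

pKa = −log(2.3 × 10^-11) = 10.638
Henderson–Hasselbalch: pH = pKa + log([OI-]/[HOI]) = 10.638 + log(0.53/0.29)
pH = 10.638 + (+0.262) = 10.90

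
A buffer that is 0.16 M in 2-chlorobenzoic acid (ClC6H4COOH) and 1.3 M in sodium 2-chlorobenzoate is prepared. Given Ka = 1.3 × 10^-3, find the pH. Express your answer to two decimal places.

pKa = −log(1.3 × 10^-3) = 2.886
Using pH = pKa + log([base]/[acid]) with [base]/[acid] = 1.3/0.16:
pH = 2.886 + (+0.910) = 3.80

pH = 3.80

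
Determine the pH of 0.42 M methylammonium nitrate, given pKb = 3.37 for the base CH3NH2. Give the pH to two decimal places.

CH3NH3+ is the conjugate acid of the weak base CH3NH2.
Kb = 10^(−3.37) = 4.27 × 10^-4
Ka = Kw/Kb = 1.0×10^-14 / 4.27 × 10^-4 = 2.34 × 10^-11
Ka = [H+]²/(0.42 − [H+]) = 2.34 × 10^-11
Assume [H+] ≪ 0.42: [H+] ≈ √(2.34 × 10^-11 × 0.42) = 3.13 × 10^-6 M
Check: 0.00075% ionized — well under 5%, approximation valid.
pH = −log(3.13 × 10^-6) = 5.50

pH = 5.50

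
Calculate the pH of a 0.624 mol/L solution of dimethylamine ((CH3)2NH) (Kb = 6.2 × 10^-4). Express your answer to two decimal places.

pH = 12.29

(CH3)2NH + H2O ⇌ (CH3)2NH2+ + OH-
Kb = [OH-]²/(0.624 − [OH-]) = 6.2 × 10^-4
Neglecting [OH-] in the denominator: [OH-] = √(6.2 × 10^-4 × 0.624) = 1.97 × 10^-2 M
([OH-]/C₀ = 3.2% < 5%, so the approximation holds.)
pOH = −log(1.97 × 10^-2) = 1.71; pH = 14.00 − 1.71 = 12.29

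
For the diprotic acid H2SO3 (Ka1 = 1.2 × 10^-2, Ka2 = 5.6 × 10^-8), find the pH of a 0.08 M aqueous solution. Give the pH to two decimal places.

Since Ka1 ≫ Ka2, the first ionization dominates [H+].
Ka1 = x²/(0.08 − x) = 1.2 × 10^-2
Solving the quadratic: x = (−Ka1 + √(Ka1² + 4·Ka1·C₀))/2 = 2.56 × 10^-2 M
pH = −log(2.56 × 10^-2) = 1.59

pH = 1.59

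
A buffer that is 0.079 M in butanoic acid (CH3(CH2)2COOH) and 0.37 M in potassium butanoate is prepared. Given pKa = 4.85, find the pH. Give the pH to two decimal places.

Henderson–Hasselbalch: pH = pKa + log([CH3(CH2)2COO-]/[CH3(CH2)2COOH]) = 4.85 + log(0.37/0.079)
pH = 4.85 + (+0.671) = 5.52

pH = 5.52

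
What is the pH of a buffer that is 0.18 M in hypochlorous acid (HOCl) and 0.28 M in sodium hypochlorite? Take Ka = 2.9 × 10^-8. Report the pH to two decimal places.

pH = 7.73

pKa = −log(2.9 × 10^-8) = 7.538
pH = pKa + log([A⁻]/[HA]) = 7.538 + log(0.28/0.18)
pH = 7.538 + (+0.192) = 7.73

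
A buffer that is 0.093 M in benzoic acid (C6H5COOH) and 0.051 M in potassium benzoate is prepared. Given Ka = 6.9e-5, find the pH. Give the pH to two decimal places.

pH = 3.90

pKa = −log(6.9 × 10^-5) = 4.161
Henderson–Hasselbalch: pH = pKa + log([C6H5COO-]/[C6H5COOH]) = 4.161 + log(0.051/0.093)
pH = 4.161 + (-0.261) = 3.90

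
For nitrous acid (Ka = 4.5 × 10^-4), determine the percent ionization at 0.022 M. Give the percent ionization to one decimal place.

13.3%

HNO2 ⇌ NO2- + H+; let x = [H+] at equilibrium.
Ka = x²/(C₀ − x); solving the quadratic gives x = 2.93 × 10^-3 M.
% ionization = x/C₀ × 100% = 2.93 × 10^-3/0.022 × 100% = 13.3%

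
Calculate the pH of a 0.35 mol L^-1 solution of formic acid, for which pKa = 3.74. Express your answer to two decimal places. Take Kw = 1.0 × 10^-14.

pH = 2.10

HCOOH ⇌ HCOO- + H+
Ka = 10^(−3.74) = 1.82 × 10^-4
Ka = [H+]²/(0.35 − [H+]) = 1.82 × 10^-4
Neglecting [H+] in the denominator: [H+] = √(1.82 × 10^-4 × 0.35) = 7.98 × 10^-3 M
pH = −log[H+] = −log(7.98 × 10^-3) = 2.10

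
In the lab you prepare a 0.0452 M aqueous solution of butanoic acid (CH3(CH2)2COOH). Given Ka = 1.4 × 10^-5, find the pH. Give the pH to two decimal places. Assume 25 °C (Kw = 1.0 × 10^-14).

CH3(CH2)2COOH ⇌ CH3(CH2)2COO- + H+
Let x = [H+] at equilibrium. Ka = x²/(0.0452 − x).
Assume x ≪ 0.0452: x ≈ √(1.4 × 10^-5 × 0.0452) = 7.95 × 10^-4 M
pH = −log(7.95 × 10^-4) = 3.10

pH = 3.10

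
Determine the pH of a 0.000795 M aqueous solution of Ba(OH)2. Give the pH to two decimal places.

Ba(OH)2 is a strong base (each formula unit releases 2 OH-); [OH-] = 0.00159 M.
pOH = -log(0.00159) = 2.80
pH = 14.00 - 2.80 = 11.20

pH = 11.20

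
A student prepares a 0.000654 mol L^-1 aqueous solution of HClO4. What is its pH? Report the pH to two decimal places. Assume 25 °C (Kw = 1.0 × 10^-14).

pH = 3.18

HClO4 is a strong acid and dissociates completely, so [H+] = 0.000654 M.
pH = -log(0.000654) = 3.18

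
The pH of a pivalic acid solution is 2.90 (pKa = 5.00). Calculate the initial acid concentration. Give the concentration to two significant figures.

[H+] = 10^(-2.90) = 1.26 × 10^-3 M = x
Ka = 10^(−5.00) = 1.00 × 10^-5
Ka = x²/(C₀ − x) ⇒ C₀ = x + x²/Ka
C₀ = 1.26 × 10^-3 + (1.26 × 10^-3)²/(1.00 × 10^-5) = 1.60 × 10^-1 M

C₀ = 1.6 × 10^-1 M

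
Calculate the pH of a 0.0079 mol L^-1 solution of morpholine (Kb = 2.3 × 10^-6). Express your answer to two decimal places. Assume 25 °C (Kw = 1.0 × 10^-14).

C4H8ONH + H2O ⇌ C4H8ONH2+ + OH-
Kb = x²/(0.0079 − x) = 2.3 × 10^-6
Since Kb ≪ C₀, x ≈ √(Kb·C₀) = 1.35 × 10^-4 M.
pOH = −log(1.35 × 10^-4) = 3.87; pH = 14.00 − 3.87 = 10.13

pH = 10.13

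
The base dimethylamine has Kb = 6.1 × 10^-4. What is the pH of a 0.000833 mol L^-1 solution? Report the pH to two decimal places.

(CH3)2NH + H2O ⇌ (CH3)2NH2+ + OH-
Kb = [OH-]²/(0.000833 − [OH-]) = 6.1 × 10^-4
The 5% rule fails; solving [OH-]² + Kb·[OH-] − Kb·C₀ = 0 exactly:
[OH-] = [−0.00061 + √(0.00061² + 2.03e-06)]/2 = 4.70 × 10^-4 M
pOH = −log(4.70 × 10^-4) = 3.33; pH = 14.00 − 3.33 = 10.67

pH = 10.67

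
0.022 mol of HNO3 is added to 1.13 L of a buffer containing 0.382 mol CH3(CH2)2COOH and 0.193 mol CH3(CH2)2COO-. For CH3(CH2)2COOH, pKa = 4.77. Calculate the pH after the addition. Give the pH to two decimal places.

pH = 4.40

After neutralization: n(CH3(CH2)2COOH) = 0.404 mol, n(CH3(CH2)2COO-) = 0.171 mol.
Henderson–Hasselbalch with mole ratio 0.171/0.404: pH = 4.77 + (-0.373)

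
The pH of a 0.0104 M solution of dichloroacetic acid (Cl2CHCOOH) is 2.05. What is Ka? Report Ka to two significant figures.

[H+] = 10^(-2.05) = 8.91 × 10^-3 M
At equilibrium [HA] = 0.0104 − 8.91 × 10^-3 = 1.49 × 10^-3 M
Ka = [H+][A-]/[HA] = (8.91 × 10^-3)² / 1.49 × 10^-3 = 5.3 × 10^-2

Ka = 5.3 × 10^-2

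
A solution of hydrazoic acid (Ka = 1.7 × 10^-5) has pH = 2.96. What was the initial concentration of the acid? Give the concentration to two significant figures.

[H+] = 10^(-2.96) = 1.10 × 10^-3 M = x
Ka = x²/(C₀ − x) ⇒ C₀ = x + x²/Ka
C₀ = 1.10 × 10^-3 + (1.10 × 10^-3)²/(1.7 × 10^-5) = 7.23 × 10^-2 M

C₀ = 7.2 × 10^-2 M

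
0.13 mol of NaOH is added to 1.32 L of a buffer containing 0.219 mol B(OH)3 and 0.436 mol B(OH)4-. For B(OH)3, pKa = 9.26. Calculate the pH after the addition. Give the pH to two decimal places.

pH = 10.06

OH- converts B(OH)3 to B(OH)4-: B(OH)3 → 0.089 mol, B(OH)4- → 0.566 mol.
Henderson–Hasselbalch with mole ratio 0.566/0.089: pH = 9.26 + (+0.803)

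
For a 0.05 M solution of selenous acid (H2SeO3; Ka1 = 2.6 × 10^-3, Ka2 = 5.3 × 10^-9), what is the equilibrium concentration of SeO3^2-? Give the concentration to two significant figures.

5.3 × 10^-9 M

First ionization gives [H+] ≈ [HSeO3-] = 1.02 × 10^-2 M.
Second step: Ka2 = [H+][SeO3^2-]/[HSeO3-] ≈ [SeO3^2-] (since [H+] ≈ [HSeO3-]).
So [SeO3^2-] ≈ Ka2.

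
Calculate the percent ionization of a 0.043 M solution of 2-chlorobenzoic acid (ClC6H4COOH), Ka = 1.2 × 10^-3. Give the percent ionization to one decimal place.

15.4%

ClC6H4COOH ⇌ ClC6H4COO- + H+; let x = [H+] at equilibrium.
Solve x² + 0.0012x − 5.16e-05 = 0 → x = 6.61 × 10^-3 M
Fraction ionized = 6.61 × 10^-3 / 0.043 = 0.1537 → 15.4%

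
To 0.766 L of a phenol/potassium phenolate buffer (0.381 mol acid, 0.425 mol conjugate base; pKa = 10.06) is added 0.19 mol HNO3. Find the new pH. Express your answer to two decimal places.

After neutralization: n(C6H5OH) = 0.571 mol, n(C6H5O-) = 0.235 mol.
pH = pKa + log([A⁻]/[HA]) = 10.06 + log(0.235/0.571) = 10.06 -0.386

pH = 9.67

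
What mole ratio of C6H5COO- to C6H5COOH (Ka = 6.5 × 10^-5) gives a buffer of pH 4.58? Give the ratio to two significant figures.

pKa = -log(6.5 × 10^-5) = 4.187
pH = pKa + log(r) ⇒ log(r) = 4.58 − 4.187 = +0.393
r = [C6H5COO-]/[C6H5COOH] = 10^(+0.393) = 2.47

ratio = 2.5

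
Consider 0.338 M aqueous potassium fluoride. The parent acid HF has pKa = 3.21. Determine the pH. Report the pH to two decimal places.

F- is the conjugate base of the weak acid HF.
Ka = 10^(−3.21) = 6.17 × 10^-4
Kb = Kw/Ka = 1.0×10^-14 / 6.17 × 10^-4 = 1.62 × 10^-11
Kb = x²/(0.338 − x) = 1.62 × 10^-11
Since Kb ≪ C₀, x ≈ √(Kb·C₀) = 2.34 × 10^-6 M.
pOH = 5.63, so pH = 14.00 − pOH = 8.37

pH = 8.37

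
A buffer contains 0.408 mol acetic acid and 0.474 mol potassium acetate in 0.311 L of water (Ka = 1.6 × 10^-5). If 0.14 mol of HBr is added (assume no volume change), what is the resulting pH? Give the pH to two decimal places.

Added H+ converts CH3COO- to CH3COOH: CH3COOH → 0.548 mol, CH3COO- → 0.334 mol.
pKa = −log(1.6 × 10^-5) = 4.796
pH = pKa + log(n_CH3COO-/n_CH3COOH) = 4.796 + log(0.334/0.548) = 4.796 + (-0.215)

pH = 4.58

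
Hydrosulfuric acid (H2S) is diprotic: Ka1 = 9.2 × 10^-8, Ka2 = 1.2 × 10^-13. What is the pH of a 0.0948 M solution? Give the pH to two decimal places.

Ka1 ≫ Ka2, so treat the first dissociation as the only significant source of H+.
Ka1 = x²/(0.0948 − x) = 9.2 × 10^-8
x ≈ √(9.2 × 10^-8 × 0.0948) = 9.34 × 10^-5 M
pH = −log(9.34 × 10^-5) = 4.03

pH = 4.03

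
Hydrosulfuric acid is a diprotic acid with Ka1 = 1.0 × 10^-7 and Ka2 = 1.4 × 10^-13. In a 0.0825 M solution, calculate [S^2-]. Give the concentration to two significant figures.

1.4 × 10^-13 M

First ionization gives [H+] ≈ [HS-] = 9.08 × 10^-5 M.
Second step: Ka2 = [H+][S^2-]/[HS-] ≈ [S^2-] (since [H+] ≈ [HS-]).
So [S^2-] ≈ Ka2.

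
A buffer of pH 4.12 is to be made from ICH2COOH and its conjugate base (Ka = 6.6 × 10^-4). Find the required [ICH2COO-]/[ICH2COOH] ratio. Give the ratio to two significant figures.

ratio = 8.7

pKa = -log(6.6 × 10^-4) = 3.180
pH = pKa + log(r) ⇒ log(r) = 4.12 − 3.180 = +0.940
r = [ICH2COO-]/[ICH2COOH] = 10^(+0.940) = 8.71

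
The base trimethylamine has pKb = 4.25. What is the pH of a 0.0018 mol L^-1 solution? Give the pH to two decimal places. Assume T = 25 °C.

pH = 10.46

(CH3)3N + H2O ⇌ (CH3)3NH+ + OH-
Kb = 10^(−4.25) = 5.62 × 10^-5
From the ICE table, Kb = x²/(0.0018 − x) = 5.62 × 10^-5.
Here C₀/Kb ≈ 32, so the small-x approximation fails. Use the quadratic:
x = (−Kb + √(Kb² + 4·Kb·C₀))/2 = 2.91 × 10^-4 M
pOH = −log(2.91 × 10^-4) = 3.54; pH = 14.00 − 3.54 = 10.46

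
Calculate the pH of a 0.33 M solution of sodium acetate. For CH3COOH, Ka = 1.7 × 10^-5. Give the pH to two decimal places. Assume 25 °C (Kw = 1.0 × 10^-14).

pH = 9.14

CH3COO- is the conjugate base of the weak acid CH3COOH.
Kb = Kw/Ka = 1.0×10^-14 / 1.7 × 10^-5 = 5.88 × 10^-10
Let x = [OH-] at equilibrium. Kb = x²/(0.33 − x).
Neglecting x in the denominator: x = √(5.88 × 10^-10 × 0.33) = 1.39 × 10^-5 M
pOH = 4.86, so pH = 14.00 − pOH = 9.14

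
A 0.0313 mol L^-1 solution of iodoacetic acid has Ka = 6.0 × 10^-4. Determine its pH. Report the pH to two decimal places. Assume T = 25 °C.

ICH2COOH ⇌ ICH2COO- + H+
From the ICE table, Ka = x²/(0.0313 − x) = 6.0 × 10^-4.
Here C₀/Ka ≈ 52.2, so the small-x approximation fails. Use the quadratic:
x = (−Ka + √(Ka² + 4·Ka·C₀))/2 = 4.04 × 10^-3 M
pH = −log[H+] = −log(4.04 × 10^-3) = 2.39

pH = 2.39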